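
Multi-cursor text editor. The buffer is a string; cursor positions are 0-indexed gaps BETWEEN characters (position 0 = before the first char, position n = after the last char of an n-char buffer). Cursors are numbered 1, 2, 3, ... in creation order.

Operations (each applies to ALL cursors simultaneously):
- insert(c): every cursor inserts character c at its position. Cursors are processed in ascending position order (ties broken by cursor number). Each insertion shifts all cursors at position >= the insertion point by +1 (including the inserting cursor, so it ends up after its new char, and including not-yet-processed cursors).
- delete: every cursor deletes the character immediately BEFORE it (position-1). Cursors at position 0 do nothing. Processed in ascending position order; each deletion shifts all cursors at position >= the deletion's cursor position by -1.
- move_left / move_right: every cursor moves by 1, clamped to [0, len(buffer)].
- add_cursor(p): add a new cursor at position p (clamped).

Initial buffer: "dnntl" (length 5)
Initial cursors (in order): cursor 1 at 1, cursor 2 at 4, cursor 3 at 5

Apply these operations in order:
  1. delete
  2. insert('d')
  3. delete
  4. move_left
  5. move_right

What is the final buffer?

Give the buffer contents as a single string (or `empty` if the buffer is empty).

After op 1 (delete): buffer="nn" (len 2), cursors c1@0 c2@2 c3@2, authorship ..
After op 2 (insert('d')): buffer="dnndd" (len 5), cursors c1@1 c2@5 c3@5, authorship 1..23
After op 3 (delete): buffer="nn" (len 2), cursors c1@0 c2@2 c3@2, authorship ..
After op 4 (move_left): buffer="nn" (len 2), cursors c1@0 c2@1 c3@1, authorship ..
After op 5 (move_right): buffer="nn" (len 2), cursors c1@1 c2@2 c3@2, authorship ..

Answer: nn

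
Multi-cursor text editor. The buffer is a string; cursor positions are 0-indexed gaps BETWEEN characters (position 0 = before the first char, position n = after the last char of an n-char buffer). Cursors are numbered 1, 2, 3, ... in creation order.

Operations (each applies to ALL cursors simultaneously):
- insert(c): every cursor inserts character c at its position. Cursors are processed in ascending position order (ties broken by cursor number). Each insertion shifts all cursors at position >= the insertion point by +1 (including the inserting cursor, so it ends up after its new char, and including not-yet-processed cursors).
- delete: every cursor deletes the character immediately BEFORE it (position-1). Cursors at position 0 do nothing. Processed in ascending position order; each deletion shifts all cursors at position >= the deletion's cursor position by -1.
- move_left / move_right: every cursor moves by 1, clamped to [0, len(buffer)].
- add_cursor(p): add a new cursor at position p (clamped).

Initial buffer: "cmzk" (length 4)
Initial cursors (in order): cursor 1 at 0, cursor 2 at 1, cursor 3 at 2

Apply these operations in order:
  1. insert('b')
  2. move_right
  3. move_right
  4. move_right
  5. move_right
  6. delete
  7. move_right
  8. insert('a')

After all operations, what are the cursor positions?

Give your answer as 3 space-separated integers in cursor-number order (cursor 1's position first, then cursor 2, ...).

Answer: 7 7 7

Derivation:
After op 1 (insert('b')): buffer="bcbmbzk" (len 7), cursors c1@1 c2@3 c3@5, authorship 1.2.3..
After op 2 (move_right): buffer="bcbmbzk" (len 7), cursors c1@2 c2@4 c3@6, authorship 1.2.3..
After op 3 (move_right): buffer="bcbmbzk" (len 7), cursors c1@3 c2@5 c3@7, authorship 1.2.3..
After op 4 (move_right): buffer="bcbmbzk" (len 7), cursors c1@4 c2@6 c3@7, authorship 1.2.3..
After op 5 (move_right): buffer="bcbmbzk" (len 7), cursors c1@5 c2@7 c3@7, authorship 1.2.3..
After op 6 (delete): buffer="bcbm" (len 4), cursors c1@4 c2@4 c3@4, authorship 1.2.
After op 7 (move_right): buffer="bcbm" (len 4), cursors c1@4 c2@4 c3@4, authorship 1.2.
After op 8 (insert('a')): buffer="bcbmaaa" (len 7), cursors c1@7 c2@7 c3@7, authorship 1.2.123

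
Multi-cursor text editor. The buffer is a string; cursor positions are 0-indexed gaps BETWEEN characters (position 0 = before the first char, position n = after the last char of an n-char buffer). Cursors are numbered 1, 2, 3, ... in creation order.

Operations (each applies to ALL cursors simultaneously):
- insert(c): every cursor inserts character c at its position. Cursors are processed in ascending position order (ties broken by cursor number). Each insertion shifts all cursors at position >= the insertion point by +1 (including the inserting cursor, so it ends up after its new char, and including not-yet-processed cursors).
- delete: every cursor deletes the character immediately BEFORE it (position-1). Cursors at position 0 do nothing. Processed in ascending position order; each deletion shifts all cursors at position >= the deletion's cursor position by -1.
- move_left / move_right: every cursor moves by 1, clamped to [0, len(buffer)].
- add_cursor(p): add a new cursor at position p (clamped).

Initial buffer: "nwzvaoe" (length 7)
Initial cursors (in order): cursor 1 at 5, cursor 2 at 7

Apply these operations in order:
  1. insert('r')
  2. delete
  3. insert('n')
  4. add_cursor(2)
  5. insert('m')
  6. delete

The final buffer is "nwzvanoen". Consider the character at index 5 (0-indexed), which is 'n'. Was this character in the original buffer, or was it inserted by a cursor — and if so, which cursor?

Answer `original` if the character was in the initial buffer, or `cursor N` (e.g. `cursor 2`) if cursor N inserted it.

Answer: cursor 1

Derivation:
After op 1 (insert('r')): buffer="nwzvaroer" (len 9), cursors c1@6 c2@9, authorship .....1..2
After op 2 (delete): buffer="nwzvaoe" (len 7), cursors c1@5 c2@7, authorship .......
After op 3 (insert('n')): buffer="nwzvanoen" (len 9), cursors c1@6 c2@9, authorship .....1..2
After op 4 (add_cursor(2)): buffer="nwzvanoen" (len 9), cursors c3@2 c1@6 c2@9, authorship .....1..2
After op 5 (insert('m')): buffer="nwmzvanmoenm" (len 12), cursors c3@3 c1@8 c2@12, authorship ..3...11..22
After op 6 (delete): buffer="nwzvanoen" (len 9), cursors c3@2 c1@6 c2@9, authorship .....1..2
Authorship (.=original, N=cursor N): . . . . . 1 . . 2
Index 5: author = 1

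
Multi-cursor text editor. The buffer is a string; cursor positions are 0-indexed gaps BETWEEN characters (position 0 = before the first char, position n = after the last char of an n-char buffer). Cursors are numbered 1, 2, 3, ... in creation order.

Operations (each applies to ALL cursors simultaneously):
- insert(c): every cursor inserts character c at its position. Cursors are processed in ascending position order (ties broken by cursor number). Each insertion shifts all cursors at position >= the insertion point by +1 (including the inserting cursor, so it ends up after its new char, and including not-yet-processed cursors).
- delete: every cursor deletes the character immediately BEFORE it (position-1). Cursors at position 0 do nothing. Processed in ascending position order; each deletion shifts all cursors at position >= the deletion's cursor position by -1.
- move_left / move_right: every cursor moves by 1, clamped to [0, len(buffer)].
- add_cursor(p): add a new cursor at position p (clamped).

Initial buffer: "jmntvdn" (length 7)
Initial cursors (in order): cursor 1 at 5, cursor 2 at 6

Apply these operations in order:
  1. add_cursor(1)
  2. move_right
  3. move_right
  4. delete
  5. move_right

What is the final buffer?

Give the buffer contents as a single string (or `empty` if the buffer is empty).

Answer: jmtv

Derivation:
After op 1 (add_cursor(1)): buffer="jmntvdn" (len 7), cursors c3@1 c1@5 c2@6, authorship .......
After op 2 (move_right): buffer="jmntvdn" (len 7), cursors c3@2 c1@6 c2@7, authorship .......
After op 3 (move_right): buffer="jmntvdn" (len 7), cursors c3@3 c1@7 c2@7, authorship .......
After op 4 (delete): buffer="jmtv" (len 4), cursors c3@2 c1@4 c2@4, authorship ....
After op 5 (move_right): buffer="jmtv" (len 4), cursors c3@3 c1@4 c2@4, authorship ....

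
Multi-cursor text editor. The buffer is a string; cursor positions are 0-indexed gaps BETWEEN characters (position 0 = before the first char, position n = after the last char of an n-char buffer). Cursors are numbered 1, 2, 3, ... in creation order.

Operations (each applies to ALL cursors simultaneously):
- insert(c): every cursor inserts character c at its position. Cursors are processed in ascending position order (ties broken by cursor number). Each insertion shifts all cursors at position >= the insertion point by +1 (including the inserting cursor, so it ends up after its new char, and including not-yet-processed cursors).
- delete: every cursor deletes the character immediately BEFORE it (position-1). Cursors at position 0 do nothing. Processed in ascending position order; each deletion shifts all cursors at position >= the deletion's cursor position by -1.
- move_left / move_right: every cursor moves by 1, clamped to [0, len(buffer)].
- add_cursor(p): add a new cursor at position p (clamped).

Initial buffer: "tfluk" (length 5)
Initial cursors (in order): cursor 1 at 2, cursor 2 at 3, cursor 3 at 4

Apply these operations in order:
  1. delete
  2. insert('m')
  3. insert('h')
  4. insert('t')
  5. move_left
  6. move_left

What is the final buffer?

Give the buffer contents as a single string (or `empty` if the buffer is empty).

After op 1 (delete): buffer="tk" (len 2), cursors c1@1 c2@1 c3@1, authorship ..
After op 2 (insert('m')): buffer="tmmmk" (len 5), cursors c1@4 c2@4 c3@4, authorship .123.
After op 3 (insert('h')): buffer="tmmmhhhk" (len 8), cursors c1@7 c2@7 c3@7, authorship .123123.
After op 4 (insert('t')): buffer="tmmmhhhtttk" (len 11), cursors c1@10 c2@10 c3@10, authorship .123123123.
After op 5 (move_left): buffer="tmmmhhhtttk" (len 11), cursors c1@9 c2@9 c3@9, authorship .123123123.
After op 6 (move_left): buffer="tmmmhhhtttk" (len 11), cursors c1@8 c2@8 c3@8, authorship .123123123.

Answer: tmmmhhhtttk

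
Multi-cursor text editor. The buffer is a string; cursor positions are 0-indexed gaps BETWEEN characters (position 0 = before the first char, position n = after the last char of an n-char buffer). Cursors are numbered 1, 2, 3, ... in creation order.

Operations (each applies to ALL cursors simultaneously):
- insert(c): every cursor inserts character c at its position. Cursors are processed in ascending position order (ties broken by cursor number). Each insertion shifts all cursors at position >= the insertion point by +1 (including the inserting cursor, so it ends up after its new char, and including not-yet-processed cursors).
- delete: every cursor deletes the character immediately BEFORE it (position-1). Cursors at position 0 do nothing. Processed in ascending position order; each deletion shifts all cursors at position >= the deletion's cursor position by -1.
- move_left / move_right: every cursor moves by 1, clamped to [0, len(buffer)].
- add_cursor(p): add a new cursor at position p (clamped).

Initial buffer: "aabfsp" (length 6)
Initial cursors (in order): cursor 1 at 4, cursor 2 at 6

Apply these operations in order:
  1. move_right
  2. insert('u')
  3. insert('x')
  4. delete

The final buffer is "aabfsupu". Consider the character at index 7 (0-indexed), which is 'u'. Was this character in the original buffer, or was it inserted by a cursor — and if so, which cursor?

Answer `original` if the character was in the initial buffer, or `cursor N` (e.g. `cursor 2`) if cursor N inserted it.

Answer: cursor 2

Derivation:
After op 1 (move_right): buffer="aabfsp" (len 6), cursors c1@5 c2@6, authorship ......
After op 2 (insert('u')): buffer="aabfsupu" (len 8), cursors c1@6 c2@8, authorship .....1.2
After op 3 (insert('x')): buffer="aabfsuxpux" (len 10), cursors c1@7 c2@10, authorship .....11.22
After op 4 (delete): buffer="aabfsupu" (len 8), cursors c1@6 c2@8, authorship .....1.2
Authorship (.=original, N=cursor N): . . . . . 1 . 2
Index 7: author = 2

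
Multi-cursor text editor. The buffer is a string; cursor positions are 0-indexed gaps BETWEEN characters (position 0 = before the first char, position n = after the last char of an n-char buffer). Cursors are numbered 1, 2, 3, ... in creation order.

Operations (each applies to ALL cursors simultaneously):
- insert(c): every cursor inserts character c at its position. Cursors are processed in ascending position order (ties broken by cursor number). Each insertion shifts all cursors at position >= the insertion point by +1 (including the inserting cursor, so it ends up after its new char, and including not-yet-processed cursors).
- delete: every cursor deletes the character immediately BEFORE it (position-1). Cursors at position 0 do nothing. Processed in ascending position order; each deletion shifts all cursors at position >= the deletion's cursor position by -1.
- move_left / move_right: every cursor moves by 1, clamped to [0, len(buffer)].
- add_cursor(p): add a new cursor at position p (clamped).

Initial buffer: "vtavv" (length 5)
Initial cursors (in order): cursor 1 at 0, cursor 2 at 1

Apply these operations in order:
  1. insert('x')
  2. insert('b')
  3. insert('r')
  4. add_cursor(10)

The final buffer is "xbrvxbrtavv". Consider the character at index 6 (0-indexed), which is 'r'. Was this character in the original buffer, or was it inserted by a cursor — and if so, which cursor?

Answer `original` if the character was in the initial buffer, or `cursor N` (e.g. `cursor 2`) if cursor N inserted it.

Answer: cursor 2

Derivation:
After op 1 (insert('x')): buffer="xvxtavv" (len 7), cursors c1@1 c2@3, authorship 1.2....
After op 2 (insert('b')): buffer="xbvxbtavv" (len 9), cursors c1@2 c2@5, authorship 11.22....
After op 3 (insert('r')): buffer="xbrvxbrtavv" (len 11), cursors c1@3 c2@7, authorship 111.222....
After op 4 (add_cursor(10)): buffer="xbrvxbrtavv" (len 11), cursors c1@3 c2@7 c3@10, authorship 111.222....
Authorship (.=original, N=cursor N): 1 1 1 . 2 2 2 . . . .
Index 6: author = 2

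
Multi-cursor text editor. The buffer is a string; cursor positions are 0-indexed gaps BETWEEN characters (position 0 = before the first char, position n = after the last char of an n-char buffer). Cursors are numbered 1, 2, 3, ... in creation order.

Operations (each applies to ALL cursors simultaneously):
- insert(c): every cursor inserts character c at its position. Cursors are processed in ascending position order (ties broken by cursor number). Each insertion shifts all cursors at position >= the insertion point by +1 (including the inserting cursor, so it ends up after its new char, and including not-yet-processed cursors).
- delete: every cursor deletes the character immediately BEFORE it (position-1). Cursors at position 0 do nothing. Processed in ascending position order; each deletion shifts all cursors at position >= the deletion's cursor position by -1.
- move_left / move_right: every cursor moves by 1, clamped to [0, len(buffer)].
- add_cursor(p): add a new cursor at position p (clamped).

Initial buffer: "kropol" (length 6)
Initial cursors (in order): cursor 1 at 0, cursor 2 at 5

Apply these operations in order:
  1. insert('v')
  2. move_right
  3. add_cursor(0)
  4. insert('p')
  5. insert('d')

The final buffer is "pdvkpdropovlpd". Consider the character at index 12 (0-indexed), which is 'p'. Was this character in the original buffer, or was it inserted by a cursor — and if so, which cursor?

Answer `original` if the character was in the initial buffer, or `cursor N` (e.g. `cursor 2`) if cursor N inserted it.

Answer: cursor 2

Derivation:
After op 1 (insert('v')): buffer="vkropovl" (len 8), cursors c1@1 c2@7, authorship 1.....2.
After op 2 (move_right): buffer="vkropovl" (len 8), cursors c1@2 c2@8, authorship 1.....2.
After op 3 (add_cursor(0)): buffer="vkropovl" (len 8), cursors c3@0 c1@2 c2@8, authorship 1.....2.
After op 4 (insert('p')): buffer="pvkpropovlp" (len 11), cursors c3@1 c1@4 c2@11, authorship 31.1....2.2
After op 5 (insert('d')): buffer="pdvkpdropovlpd" (len 14), cursors c3@2 c1@6 c2@14, authorship 331.11....2.22
Authorship (.=original, N=cursor N): 3 3 1 . 1 1 . . . . 2 . 2 2
Index 12: author = 2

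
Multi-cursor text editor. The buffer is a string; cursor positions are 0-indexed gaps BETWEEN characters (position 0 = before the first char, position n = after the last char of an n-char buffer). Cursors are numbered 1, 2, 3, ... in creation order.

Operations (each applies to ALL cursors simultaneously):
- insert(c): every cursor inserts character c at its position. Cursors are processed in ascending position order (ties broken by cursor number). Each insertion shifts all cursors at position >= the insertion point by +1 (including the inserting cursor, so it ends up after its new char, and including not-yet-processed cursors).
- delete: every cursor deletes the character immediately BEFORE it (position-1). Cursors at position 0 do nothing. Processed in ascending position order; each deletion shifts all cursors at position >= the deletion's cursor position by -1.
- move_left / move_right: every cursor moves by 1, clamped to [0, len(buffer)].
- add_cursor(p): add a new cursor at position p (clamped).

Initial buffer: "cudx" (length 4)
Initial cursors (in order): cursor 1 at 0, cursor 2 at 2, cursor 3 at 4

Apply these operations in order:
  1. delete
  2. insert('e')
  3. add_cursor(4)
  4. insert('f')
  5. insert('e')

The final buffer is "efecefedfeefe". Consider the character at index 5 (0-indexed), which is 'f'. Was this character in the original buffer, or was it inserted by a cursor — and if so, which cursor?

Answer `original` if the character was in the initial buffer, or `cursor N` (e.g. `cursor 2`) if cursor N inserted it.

Answer: cursor 2

Derivation:
After op 1 (delete): buffer="cd" (len 2), cursors c1@0 c2@1 c3@2, authorship ..
After op 2 (insert('e')): buffer="ecede" (len 5), cursors c1@1 c2@3 c3@5, authorship 1.2.3
After op 3 (add_cursor(4)): buffer="ecede" (len 5), cursors c1@1 c2@3 c4@4 c3@5, authorship 1.2.3
After op 4 (insert('f')): buffer="efcefdfef" (len 9), cursors c1@2 c2@5 c4@7 c3@9, authorship 11.22.433
After op 5 (insert('e')): buffer="efecefedfeefe" (len 13), cursors c1@3 c2@7 c4@10 c3@13, authorship 111.222.44333
Authorship (.=original, N=cursor N): 1 1 1 . 2 2 2 . 4 4 3 3 3
Index 5: author = 2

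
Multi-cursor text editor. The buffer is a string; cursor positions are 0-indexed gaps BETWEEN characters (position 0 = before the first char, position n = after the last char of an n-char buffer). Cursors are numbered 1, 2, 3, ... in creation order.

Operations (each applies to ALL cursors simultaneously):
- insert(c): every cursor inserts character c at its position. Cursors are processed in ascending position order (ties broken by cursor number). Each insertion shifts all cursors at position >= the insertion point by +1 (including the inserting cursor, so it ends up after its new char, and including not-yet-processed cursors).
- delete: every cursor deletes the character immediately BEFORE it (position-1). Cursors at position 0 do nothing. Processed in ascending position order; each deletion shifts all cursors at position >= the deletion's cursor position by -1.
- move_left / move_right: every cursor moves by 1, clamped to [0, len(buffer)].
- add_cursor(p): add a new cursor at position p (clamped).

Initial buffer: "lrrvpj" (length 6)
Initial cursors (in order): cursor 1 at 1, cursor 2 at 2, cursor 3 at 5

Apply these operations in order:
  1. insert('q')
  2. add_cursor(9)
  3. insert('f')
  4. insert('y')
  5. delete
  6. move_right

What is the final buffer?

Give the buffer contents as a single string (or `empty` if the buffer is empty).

After op 1 (insert('q')): buffer="lqrqrvpqj" (len 9), cursors c1@2 c2@4 c3@8, authorship .1.2...3.
After op 2 (add_cursor(9)): buffer="lqrqrvpqj" (len 9), cursors c1@2 c2@4 c3@8 c4@9, authorship .1.2...3.
After op 3 (insert('f')): buffer="lqfrqfrvpqfjf" (len 13), cursors c1@3 c2@6 c3@11 c4@13, authorship .11.22...33.4
After op 4 (insert('y')): buffer="lqfyrqfyrvpqfyjfy" (len 17), cursors c1@4 c2@8 c3@14 c4@17, authorship .111.222...333.44
After op 5 (delete): buffer="lqfrqfrvpqfjf" (len 13), cursors c1@3 c2@6 c3@11 c4@13, authorship .11.22...33.4
After op 6 (move_right): buffer="lqfrqfrvpqfjf" (len 13), cursors c1@4 c2@7 c3@12 c4@13, authorship .11.22...33.4

Answer: lqfrqfrvpqfjf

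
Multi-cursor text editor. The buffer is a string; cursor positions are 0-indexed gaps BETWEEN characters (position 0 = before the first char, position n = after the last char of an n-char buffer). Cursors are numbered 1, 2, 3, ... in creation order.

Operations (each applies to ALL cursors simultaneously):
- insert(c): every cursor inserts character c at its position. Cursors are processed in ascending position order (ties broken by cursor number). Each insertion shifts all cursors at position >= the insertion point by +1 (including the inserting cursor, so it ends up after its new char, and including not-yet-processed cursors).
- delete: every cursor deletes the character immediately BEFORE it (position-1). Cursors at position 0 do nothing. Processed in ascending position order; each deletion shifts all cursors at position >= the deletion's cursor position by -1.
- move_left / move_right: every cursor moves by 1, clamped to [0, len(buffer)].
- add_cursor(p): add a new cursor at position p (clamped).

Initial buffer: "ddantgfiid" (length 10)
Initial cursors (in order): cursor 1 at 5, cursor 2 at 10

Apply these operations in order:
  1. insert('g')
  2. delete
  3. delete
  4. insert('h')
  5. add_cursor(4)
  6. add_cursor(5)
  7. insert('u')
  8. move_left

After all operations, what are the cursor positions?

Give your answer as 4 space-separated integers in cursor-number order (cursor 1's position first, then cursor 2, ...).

Answer: 7 13 4 7

Derivation:
After op 1 (insert('g')): buffer="ddantggfiidg" (len 12), cursors c1@6 c2@12, authorship .....1.....2
After op 2 (delete): buffer="ddantgfiid" (len 10), cursors c1@5 c2@10, authorship ..........
After op 3 (delete): buffer="ddangfii" (len 8), cursors c1@4 c2@8, authorship ........
After op 4 (insert('h')): buffer="ddanhgfiih" (len 10), cursors c1@5 c2@10, authorship ....1....2
After op 5 (add_cursor(4)): buffer="ddanhgfiih" (len 10), cursors c3@4 c1@5 c2@10, authorship ....1....2
After op 6 (add_cursor(5)): buffer="ddanhgfiih" (len 10), cursors c3@4 c1@5 c4@5 c2@10, authorship ....1....2
After op 7 (insert('u')): buffer="ddanuhuugfiihu" (len 14), cursors c3@5 c1@8 c4@8 c2@14, authorship ....3114....22
After op 8 (move_left): buffer="ddanuhuugfiihu" (len 14), cursors c3@4 c1@7 c4@7 c2@13, authorship ....3114....22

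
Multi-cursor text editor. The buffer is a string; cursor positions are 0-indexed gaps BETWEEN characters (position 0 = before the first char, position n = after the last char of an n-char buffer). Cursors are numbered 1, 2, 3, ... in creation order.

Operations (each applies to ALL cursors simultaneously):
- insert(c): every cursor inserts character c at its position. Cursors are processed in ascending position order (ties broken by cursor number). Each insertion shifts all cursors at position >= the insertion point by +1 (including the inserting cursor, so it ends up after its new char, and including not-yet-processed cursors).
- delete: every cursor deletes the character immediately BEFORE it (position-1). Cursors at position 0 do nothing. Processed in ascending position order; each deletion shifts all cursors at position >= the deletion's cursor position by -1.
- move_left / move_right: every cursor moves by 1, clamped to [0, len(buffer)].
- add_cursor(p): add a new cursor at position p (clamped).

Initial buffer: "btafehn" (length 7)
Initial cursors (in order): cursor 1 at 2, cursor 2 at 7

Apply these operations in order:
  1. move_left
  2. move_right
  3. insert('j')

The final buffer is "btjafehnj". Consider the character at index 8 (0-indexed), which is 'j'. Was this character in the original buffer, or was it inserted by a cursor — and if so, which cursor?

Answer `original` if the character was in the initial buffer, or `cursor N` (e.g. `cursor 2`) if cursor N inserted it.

Answer: cursor 2

Derivation:
After op 1 (move_left): buffer="btafehn" (len 7), cursors c1@1 c2@6, authorship .......
After op 2 (move_right): buffer="btafehn" (len 7), cursors c1@2 c2@7, authorship .......
After op 3 (insert('j')): buffer="btjafehnj" (len 9), cursors c1@3 c2@9, authorship ..1.....2
Authorship (.=original, N=cursor N): . . 1 . . . . . 2
Index 8: author = 2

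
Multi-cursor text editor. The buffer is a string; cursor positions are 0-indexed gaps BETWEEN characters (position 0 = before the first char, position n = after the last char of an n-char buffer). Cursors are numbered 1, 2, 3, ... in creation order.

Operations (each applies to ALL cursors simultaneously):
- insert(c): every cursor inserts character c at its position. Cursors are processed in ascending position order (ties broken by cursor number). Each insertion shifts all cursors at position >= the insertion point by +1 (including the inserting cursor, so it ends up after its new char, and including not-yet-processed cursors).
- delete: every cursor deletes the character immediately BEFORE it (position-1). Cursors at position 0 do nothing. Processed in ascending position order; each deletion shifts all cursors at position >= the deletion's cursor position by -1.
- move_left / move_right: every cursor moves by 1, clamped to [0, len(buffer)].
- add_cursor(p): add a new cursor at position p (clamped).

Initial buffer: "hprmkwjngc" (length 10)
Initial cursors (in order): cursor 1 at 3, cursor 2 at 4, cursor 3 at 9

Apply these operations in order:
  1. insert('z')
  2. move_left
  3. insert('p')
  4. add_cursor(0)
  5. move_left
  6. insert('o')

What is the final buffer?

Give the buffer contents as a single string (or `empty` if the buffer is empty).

After op 1 (insert('z')): buffer="hprzmzkwjngzc" (len 13), cursors c1@4 c2@6 c3@12, authorship ...1.2.....3.
After op 2 (move_left): buffer="hprzmzkwjngzc" (len 13), cursors c1@3 c2@5 c3@11, authorship ...1.2.....3.
After op 3 (insert('p')): buffer="hprpzmpzkwjngpzc" (len 16), cursors c1@4 c2@7 c3@14, authorship ...11.22.....33.
After op 4 (add_cursor(0)): buffer="hprpzmpzkwjngpzc" (len 16), cursors c4@0 c1@4 c2@7 c3@14, authorship ...11.22.....33.
After op 5 (move_left): buffer="hprpzmpzkwjngpzc" (len 16), cursors c4@0 c1@3 c2@6 c3@13, authorship ...11.22.....33.
After op 6 (insert('o')): buffer="ohpropzmopzkwjngopzc" (len 20), cursors c4@1 c1@5 c2@9 c3@17, authorship 4...111.222.....333.

Answer: ohpropzmopzkwjngopzc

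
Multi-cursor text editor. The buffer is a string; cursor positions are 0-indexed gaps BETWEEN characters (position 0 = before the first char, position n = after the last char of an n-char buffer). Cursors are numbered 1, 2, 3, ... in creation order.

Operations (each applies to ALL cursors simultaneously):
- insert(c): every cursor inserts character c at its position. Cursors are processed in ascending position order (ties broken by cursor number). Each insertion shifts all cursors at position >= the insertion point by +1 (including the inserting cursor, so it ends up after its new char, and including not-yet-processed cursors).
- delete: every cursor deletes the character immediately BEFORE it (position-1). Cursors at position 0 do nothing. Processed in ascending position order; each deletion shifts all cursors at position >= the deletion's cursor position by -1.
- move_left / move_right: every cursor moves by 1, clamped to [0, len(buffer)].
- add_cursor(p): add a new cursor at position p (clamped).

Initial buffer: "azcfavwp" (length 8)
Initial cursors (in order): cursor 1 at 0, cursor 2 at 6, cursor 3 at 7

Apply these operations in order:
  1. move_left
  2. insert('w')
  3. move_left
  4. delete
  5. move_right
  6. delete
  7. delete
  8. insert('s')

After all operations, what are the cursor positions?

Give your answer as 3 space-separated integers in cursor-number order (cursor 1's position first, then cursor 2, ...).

Answer: 1 5 5

Derivation:
After op 1 (move_left): buffer="azcfavwp" (len 8), cursors c1@0 c2@5 c3@6, authorship ........
After op 2 (insert('w')): buffer="wazcfawvwwp" (len 11), cursors c1@1 c2@7 c3@9, authorship 1.....2.3..
After op 3 (move_left): buffer="wazcfawvwwp" (len 11), cursors c1@0 c2@6 c3@8, authorship 1.....2.3..
After op 4 (delete): buffer="wazcfwwwp" (len 9), cursors c1@0 c2@5 c3@6, authorship 1....23..
After op 5 (move_right): buffer="wazcfwwwp" (len 9), cursors c1@1 c2@6 c3@7, authorship 1....23..
After op 6 (delete): buffer="azcfwp" (len 6), cursors c1@0 c2@4 c3@4, authorship ......
After op 7 (delete): buffer="azwp" (len 4), cursors c1@0 c2@2 c3@2, authorship ....
After op 8 (insert('s')): buffer="sazsswp" (len 7), cursors c1@1 c2@5 c3@5, authorship 1..23..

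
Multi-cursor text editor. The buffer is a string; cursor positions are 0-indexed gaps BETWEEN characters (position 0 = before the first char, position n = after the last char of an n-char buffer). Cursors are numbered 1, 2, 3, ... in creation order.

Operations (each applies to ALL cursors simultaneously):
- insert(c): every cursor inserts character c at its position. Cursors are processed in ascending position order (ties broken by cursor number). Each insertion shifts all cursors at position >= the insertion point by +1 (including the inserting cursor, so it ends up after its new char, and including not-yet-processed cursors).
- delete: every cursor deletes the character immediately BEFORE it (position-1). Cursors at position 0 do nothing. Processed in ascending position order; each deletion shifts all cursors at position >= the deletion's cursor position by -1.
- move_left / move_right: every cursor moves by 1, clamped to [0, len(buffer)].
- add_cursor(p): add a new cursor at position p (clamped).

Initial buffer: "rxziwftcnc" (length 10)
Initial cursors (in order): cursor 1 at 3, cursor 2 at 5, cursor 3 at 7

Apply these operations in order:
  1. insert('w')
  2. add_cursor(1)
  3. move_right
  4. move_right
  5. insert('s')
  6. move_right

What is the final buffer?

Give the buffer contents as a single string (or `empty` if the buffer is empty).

After op 1 (insert('w')): buffer="rxzwiwwftwcnc" (len 13), cursors c1@4 c2@7 c3@10, authorship ...1..2..3...
After op 2 (add_cursor(1)): buffer="rxzwiwwftwcnc" (len 13), cursors c4@1 c1@4 c2@7 c3@10, authorship ...1..2..3...
After op 3 (move_right): buffer="rxzwiwwftwcnc" (len 13), cursors c4@2 c1@5 c2@8 c3@11, authorship ...1..2..3...
After op 4 (move_right): buffer="rxzwiwwftwcnc" (len 13), cursors c4@3 c1@6 c2@9 c3@12, authorship ...1..2..3...
After op 5 (insert('s')): buffer="rxzswiwswftswcnsc" (len 17), cursors c4@4 c1@8 c2@12 c3@16, authorship ...41..12..23..3.
After op 6 (move_right): buffer="rxzswiwswftswcnsc" (len 17), cursors c4@5 c1@9 c2@13 c3@17, authorship ...41..12..23..3.

Answer: rxzswiwswftswcnsc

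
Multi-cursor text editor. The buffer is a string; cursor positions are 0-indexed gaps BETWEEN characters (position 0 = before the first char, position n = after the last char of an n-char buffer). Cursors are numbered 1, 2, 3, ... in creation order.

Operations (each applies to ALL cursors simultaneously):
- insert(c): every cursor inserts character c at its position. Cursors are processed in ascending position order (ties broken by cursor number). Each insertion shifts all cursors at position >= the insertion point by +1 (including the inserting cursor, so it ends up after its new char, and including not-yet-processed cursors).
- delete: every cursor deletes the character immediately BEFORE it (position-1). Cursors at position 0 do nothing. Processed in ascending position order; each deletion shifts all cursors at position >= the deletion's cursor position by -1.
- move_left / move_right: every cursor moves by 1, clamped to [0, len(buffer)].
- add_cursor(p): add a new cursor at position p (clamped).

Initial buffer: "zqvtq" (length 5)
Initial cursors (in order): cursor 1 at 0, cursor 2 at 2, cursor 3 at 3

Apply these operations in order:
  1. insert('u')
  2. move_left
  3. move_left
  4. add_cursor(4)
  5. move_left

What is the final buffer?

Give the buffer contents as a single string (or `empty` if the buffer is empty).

After op 1 (insert('u')): buffer="uzquvutq" (len 8), cursors c1@1 c2@4 c3@6, authorship 1..2.3..
After op 2 (move_left): buffer="uzquvutq" (len 8), cursors c1@0 c2@3 c3@5, authorship 1..2.3..
After op 3 (move_left): buffer="uzquvutq" (len 8), cursors c1@0 c2@2 c3@4, authorship 1..2.3..
After op 4 (add_cursor(4)): buffer="uzquvutq" (len 8), cursors c1@0 c2@2 c3@4 c4@4, authorship 1..2.3..
After op 5 (move_left): buffer="uzquvutq" (len 8), cursors c1@0 c2@1 c3@3 c4@3, authorship 1..2.3..

Answer: uzquvutq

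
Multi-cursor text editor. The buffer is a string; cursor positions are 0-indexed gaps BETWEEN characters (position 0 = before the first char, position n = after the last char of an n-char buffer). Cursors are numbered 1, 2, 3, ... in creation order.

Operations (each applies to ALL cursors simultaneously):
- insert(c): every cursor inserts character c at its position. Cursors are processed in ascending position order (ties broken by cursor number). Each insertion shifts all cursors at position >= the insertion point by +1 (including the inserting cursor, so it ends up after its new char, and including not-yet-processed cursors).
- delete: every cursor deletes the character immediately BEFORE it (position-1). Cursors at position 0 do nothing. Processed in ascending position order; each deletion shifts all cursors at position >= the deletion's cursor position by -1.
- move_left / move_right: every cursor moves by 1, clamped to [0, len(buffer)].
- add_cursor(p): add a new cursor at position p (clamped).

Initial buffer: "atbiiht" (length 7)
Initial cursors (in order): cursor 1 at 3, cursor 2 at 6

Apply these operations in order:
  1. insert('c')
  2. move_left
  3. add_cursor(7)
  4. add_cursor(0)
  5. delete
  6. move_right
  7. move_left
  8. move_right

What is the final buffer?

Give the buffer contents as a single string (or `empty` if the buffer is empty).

After op 1 (insert('c')): buffer="atbciihct" (len 9), cursors c1@4 c2@8, authorship ...1...2.
After op 2 (move_left): buffer="atbciihct" (len 9), cursors c1@3 c2@7, authorship ...1...2.
After op 3 (add_cursor(7)): buffer="atbciihct" (len 9), cursors c1@3 c2@7 c3@7, authorship ...1...2.
After op 4 (add_cursor(0)): buffer="atbciihct" (len 9), cursors c4@0 c1@3 c2@7 c3@7, authorship ...1...2.
After op 5 (delete): buffer="atcict" (len 6), cursors c4@0 c1@2 c2@4 c3@4, authorship ..1.2.
After op 6 (move_right): buffer="atcict" (len 6), cursors c4@1 c1@3 c2@5 c3@5, authorship ..1.2.
After op 7 (move_left): buffer="atcict" (len 6), cursors c4@0 c1@2 c2@4 c3@4, authorship ..1.2.
After op 8 (move_right): buffer="atcict" (len 6), cursors c4@1 c1@3 c2@5 c3@5, authorship ..1.2.

Answer: atcict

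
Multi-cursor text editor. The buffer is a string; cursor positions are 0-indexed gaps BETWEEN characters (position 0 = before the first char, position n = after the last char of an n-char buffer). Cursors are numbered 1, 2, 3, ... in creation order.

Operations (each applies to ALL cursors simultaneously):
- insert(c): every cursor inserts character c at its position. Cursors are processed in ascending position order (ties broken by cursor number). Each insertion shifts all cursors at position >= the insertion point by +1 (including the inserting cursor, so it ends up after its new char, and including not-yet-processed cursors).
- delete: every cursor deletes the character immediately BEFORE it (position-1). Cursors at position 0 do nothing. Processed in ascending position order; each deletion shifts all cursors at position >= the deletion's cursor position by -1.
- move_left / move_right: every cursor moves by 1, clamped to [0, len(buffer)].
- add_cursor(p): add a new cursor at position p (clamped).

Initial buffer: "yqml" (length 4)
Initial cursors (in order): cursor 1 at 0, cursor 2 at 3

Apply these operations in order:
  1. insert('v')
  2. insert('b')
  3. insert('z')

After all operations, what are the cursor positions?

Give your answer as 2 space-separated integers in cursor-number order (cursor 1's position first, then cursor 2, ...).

Answer: 3 9

Derivation:
After op 1 (insert('v')): buffer="vyqmvl" (len 6), cursors c1@1 c2@5, authorship 1...2.
After op 2 (insert('b')): buffer="vbyqmvbl" (len 8), cursors c1@2 c2@7, authorship 11...22.
After op 3 (insert('z')): buffer="vbzyqmvbzl" (len 10), cursors c1@3 c2@9, authorship 111...222.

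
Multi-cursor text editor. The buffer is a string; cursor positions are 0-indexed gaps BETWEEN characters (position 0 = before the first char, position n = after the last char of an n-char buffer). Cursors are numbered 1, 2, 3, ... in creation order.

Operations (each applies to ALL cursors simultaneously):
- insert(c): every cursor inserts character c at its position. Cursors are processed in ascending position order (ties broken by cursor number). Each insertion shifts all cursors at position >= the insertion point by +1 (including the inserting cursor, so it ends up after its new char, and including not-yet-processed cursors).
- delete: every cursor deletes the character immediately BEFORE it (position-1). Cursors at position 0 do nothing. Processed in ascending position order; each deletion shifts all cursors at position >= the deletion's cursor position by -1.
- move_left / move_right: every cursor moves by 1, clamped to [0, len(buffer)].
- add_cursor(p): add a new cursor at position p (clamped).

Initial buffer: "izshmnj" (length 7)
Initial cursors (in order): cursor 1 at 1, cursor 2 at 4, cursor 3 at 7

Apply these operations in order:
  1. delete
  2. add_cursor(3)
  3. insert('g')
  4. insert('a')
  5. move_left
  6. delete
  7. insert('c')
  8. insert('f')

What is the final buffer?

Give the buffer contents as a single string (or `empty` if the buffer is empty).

Answer: cfazscfamcfancfa

Derivation:
After op 1 (delete): buffer="zsmn" (len 4), cursors c1@0 c2@2 c3@4, authorship ....
After op 2 (add_cursor(3)): buffer="zsmn" (len 4), cursors c1@0 c2@2 c4@3 c3@4, authorship ....
After op 3 (insert('g')): buffer="gzsgmgng" (len 8), cursors c1@1 c2@4 c4@6 c3@8, authorship 1..2.4.3
After op 4 (insert('a')): buffer="gazsgamganga" (len 12), cursors c1@2 c2@6 c4@9 c3@12, authorship 11..22.44.33
After op 5 (move_left): buffer="gazsgamganga" (len 12), cursors c1@1 c2@5 c4@8 c3@11, authorship 11..22.44.33
After op 6 (delete): buffer="azsamana" (len 8), cursors c1@0 c2@3 c4@5 c3@7, authorship 1..2.4.3
After op 7 (insert('c')): buffer="cazscamcanca" (len 12), cursors c1@1 c2@5 c4@8 c3@11, authorship 11..22.44.33
After op 8 (insert('f')): buffer="cfazscfamcfancfa" (len 16), cursors c1@2 c2@7 c4@11 c3@15, authorship 111..222.444.333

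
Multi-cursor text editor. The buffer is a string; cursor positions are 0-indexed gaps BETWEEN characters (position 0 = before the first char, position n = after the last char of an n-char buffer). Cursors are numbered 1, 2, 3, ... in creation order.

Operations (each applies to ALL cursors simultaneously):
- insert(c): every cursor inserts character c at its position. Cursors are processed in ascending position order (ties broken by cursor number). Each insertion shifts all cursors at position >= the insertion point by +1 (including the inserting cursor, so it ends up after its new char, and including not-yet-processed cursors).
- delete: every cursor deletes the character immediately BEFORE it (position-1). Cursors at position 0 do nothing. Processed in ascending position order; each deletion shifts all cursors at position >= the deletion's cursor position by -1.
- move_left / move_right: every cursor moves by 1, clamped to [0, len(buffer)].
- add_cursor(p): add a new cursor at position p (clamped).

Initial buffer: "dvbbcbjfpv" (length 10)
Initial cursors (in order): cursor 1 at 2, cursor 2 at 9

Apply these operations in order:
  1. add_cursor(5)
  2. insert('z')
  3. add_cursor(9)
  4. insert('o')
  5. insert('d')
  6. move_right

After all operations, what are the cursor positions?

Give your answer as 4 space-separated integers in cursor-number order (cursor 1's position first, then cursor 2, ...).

After op 1 (add_cursor(5)): buffer="dvbbcbjfpv" (len 10), cursors c1@2 c3@5 c2@9, authorship ..........
After op 2 (insert('z')): buffer="dvzbbczbjfpzv" (len 13), cursors c1@3 c3@7 c2@12, authorship ..1...3....2.
After op 3 (add_cursor(9)): buffer="dvzbbczbjfpzv" (len 13), cursors c1@3 c3@7 c4@9 c2@12, authorship ..1...3....2.
After op 4 (insert('o')): buffer="dvzobbczobjofpzov" (len 17), cursors c1@4 c3@9 c4@12 c2@16, authorship ..11...33..4..22.
After op 5 (insert('d')): buffer="dvzodbbczodbjodfpzodv" (len 21), cursors c1@5 c3@11 c4@15 c2@20, authorship ..111...333..44..222.
After op 6 (move_right): buffer="dvzodbbczodbjodfpzodv" (len 21), cursors c1@6 c3@12 c4@16 c2@21, authorship ..111...333..44..222.

Answer: 6 21 12 16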